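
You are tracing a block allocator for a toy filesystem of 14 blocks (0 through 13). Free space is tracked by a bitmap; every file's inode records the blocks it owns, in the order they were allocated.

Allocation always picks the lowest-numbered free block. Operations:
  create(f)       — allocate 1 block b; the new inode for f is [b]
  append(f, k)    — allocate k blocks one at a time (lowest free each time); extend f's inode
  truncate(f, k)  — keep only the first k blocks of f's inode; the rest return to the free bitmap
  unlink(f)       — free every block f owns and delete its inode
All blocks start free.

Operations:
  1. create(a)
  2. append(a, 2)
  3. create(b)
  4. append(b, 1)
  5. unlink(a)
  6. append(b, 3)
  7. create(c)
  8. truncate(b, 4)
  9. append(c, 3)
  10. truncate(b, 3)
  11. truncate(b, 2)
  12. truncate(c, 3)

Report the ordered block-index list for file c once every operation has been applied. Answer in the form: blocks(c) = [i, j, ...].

[1] create(a) — a=0 (map F.............)
[2] append(a, 2) — a=0,1,2 (map FFF...........)
[3] create(b) — a=0,1,2 b=3 (map FFFF..........)
[4] append(b, 1) — a=0,1,2 b=3,4 (map FFFFF.........)
[5] unlink(a) — b=3,4 (map ...FF.........)
[6] append(b, 3) — b=3,4,0,1,2 (map FFFFF.........)
[7] create(c) — b=3,4,0,1,2 c=5 (map FFFFFF........)
[8] truncate(b, 4) — b=3,4,0,1 c=5 (map FF.FFF........)
[9] append(c, 3) — b=3,4,0,1 c=5,2,6,7 (map FFFFFFFF......)
[10] truncate(b, 3) — b=3,4,0 c=5,2,6,7 (map F.FFFFFF......)
[11] truncate(b, 2) — b=3,4 c=5,2,6,7 (map ..FFFFFF......)
[12] truncate(c, 3) — b=3,4 c=5,2,6 (map ..FFFFF.......)

blocks(c) = [5, 2, 6]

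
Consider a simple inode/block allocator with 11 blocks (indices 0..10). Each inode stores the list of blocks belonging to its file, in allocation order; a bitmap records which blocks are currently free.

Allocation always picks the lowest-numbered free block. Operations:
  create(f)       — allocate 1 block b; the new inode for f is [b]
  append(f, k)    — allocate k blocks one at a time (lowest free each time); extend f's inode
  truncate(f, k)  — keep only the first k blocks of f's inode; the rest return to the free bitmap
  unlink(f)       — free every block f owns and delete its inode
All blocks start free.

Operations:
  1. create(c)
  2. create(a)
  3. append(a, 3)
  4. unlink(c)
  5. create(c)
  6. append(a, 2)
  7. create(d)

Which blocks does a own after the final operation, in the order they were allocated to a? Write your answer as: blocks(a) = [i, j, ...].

after create(c) → c:[0]  free=[F..........]
after create(a) → a:[1], c:[0]  free=[FF.........]
after append(a, 3) → a:[1, 2, 3, 4], c:[0]  free=[FFFFF......]
after unlink(c) → a:[1, 2, 3, 4]  free=[.FFFF......]
after create(c) → a:[1, 2, 3, 4], c:[0]  free=[FFFFF......]
after append(a, 2) → a:[1, 2, 3, 4, 5, 6], c:[0]  free=[FFFFFFF....]
after create(d) → a:[1, 2, 3, 4, 5, 6], c:[0], d:[7]  free=[FFFFFFFF...]

blocks(a) = [1, 2, 3, 4, 5, 6]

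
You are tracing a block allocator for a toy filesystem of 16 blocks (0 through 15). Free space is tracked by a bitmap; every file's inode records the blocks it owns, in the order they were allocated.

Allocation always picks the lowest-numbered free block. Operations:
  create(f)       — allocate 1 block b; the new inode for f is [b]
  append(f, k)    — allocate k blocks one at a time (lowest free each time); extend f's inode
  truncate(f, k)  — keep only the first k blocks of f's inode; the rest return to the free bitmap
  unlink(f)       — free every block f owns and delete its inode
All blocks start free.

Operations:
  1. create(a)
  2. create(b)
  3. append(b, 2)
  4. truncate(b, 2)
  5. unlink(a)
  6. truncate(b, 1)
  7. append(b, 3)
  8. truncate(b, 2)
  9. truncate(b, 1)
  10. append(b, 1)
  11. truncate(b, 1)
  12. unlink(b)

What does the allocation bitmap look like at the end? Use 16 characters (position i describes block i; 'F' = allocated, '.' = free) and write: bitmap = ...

bitmap = ................

after create(a) → a:[0]  free=[F...............]
after create(b) → a:[0], b:[1]  free=[FF..............]
after append(b, 2) → a:[0], b:[1, 2, 3]  free=[FFFF............]
after truncate(b, 2) → a:[0], b:[1, 2]  free=[FFF.............]
after unlink(a) → b:[1, 2]  free=[.FF.............]
after truncate(b, 1) → b:[1]  free=[.F..............]
after append(b, 3) → b:[1, 0, 2, 3]  free=[FFFF............]
after truncate(b, 2) → b:[1, 0]  free=[FF..............]
after truncate(b, 1) → b:[1]  free=[.F..............]
after append(b, 1) → b:[1, 0]  free=[FF..............]
after truncate(b, 1) → b:[1]  free=[.F..............]
after unlink(b) →   free=[................]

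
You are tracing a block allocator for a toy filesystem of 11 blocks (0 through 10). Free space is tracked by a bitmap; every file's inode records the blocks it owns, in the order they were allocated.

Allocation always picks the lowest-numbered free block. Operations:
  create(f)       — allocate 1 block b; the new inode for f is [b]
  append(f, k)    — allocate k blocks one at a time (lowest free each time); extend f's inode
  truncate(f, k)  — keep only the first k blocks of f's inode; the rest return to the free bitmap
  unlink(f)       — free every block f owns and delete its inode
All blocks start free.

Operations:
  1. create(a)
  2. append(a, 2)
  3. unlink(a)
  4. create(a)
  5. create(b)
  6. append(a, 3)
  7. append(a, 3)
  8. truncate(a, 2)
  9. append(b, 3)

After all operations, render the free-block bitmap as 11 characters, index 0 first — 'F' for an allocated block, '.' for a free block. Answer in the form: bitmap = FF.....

after create(a) → a:[0]  free=[F..........]
after append(a, 2) → a:[0, 1, 2]  free=[FFF........]
after unlink(a) →   free=[...........]
after create(a) → a:[0]  free=[F..........]
after create(b) → a:[0], b:[1]  free=[FF.........]
after append(a, 3) → a:[0, 2, 3, 4], b:[1]  free=[FFFFF......]
after append(a, 3) → a:[0, 2, 3, 4, 5, 6, 7], b:[1]  free=[FFFFFFFF...]
after truncate(a, 2) → a:[0, 2], b:[1]  free=[FFF........]
after append(b, 3) → a:[0, 2], b:[1, 3, 4, 5]  free=[FFFFFF.....]

bitmap = FFFFFF.....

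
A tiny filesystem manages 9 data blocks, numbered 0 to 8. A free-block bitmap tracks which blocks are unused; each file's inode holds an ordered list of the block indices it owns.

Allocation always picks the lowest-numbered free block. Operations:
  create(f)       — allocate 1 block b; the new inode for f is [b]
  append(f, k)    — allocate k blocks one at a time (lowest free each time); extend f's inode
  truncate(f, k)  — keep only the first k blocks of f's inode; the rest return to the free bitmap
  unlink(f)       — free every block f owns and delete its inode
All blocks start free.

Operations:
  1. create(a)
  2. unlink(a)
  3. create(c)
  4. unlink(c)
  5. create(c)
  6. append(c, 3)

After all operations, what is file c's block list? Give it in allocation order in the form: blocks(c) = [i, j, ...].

blocks(c) = [0, 1, 2, 3]

  1. create(a)  ⇒  F........  {a→[0]}
  2. unlink(a)  ⇒  .........  {}
  3. create(c)  ⇒  F........  {c→[0]}
  4. unlink(c)  ⇒  .........  {}
  5. create(c)  ⇒  F........  {c→[0]}
  6. append(c, 3)  ⇒  FFFF.....  {c→[0, 1, 2, 3]}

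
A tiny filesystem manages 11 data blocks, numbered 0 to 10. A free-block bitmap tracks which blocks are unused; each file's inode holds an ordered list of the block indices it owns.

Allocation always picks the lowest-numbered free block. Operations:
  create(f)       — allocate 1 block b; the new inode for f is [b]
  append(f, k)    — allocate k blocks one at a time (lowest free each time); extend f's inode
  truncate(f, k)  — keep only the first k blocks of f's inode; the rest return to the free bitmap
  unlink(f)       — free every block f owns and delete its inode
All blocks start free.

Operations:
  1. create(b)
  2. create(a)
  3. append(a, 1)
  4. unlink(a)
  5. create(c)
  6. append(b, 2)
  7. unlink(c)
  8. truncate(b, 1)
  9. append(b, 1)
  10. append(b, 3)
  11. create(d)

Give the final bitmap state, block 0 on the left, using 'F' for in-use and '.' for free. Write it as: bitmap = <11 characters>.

create(b): bitmap=F.......... | b=[0]
create(a): bitmap=FF......... | a=[1] b=[0]
append(a, 1): bitmap=FFF........ | a=[1, 2] b=[0]
unlink(a): bitmap=F.......... | b=[0]
create(c): bitmap=FF......... | b=[0] c=[1]
append(b, 2): bitmap=FFFF....... | b=[0, 2, 3] c=[1]
unlink(c): bitmap=F.FF....... | b=[0, 2, 3]
truncate(b, 1): bitmap=F.......... | b=[0]
append(b, 1): bitmap=FF......... | b=[0, 1]
append(b, 3): bitmap=FFFFF...... | b=[0, 1, 2, 3, 4]
create(d): bitmap=FFFFFF..... | b=[0, 1, 2, 3, 4] d=[5]

bitmap = FFFFFF.....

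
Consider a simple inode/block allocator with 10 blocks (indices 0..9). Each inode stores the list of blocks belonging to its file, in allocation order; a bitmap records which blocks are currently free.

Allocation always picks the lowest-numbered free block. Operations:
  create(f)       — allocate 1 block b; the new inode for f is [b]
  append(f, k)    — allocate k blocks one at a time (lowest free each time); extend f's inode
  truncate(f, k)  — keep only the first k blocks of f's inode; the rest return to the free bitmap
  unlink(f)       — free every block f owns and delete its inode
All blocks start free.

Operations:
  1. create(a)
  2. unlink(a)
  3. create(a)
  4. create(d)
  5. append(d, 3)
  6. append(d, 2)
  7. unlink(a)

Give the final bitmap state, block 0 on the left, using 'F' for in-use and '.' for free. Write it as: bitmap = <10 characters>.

  1. create(a)  ⇒  F.........  {a→[0]}
  2. unlink(a)  ⇒  ..........  {}
  3. create(a)  ⇒  F.........  {a→[0]}
  4. create(d)  ⇒  FF........  {a→[0]; d→[1]}
  5. append(d, 3)  ⇒  FFFFF.....  {a→[0]; d→[1, 2, 3, 4]}
  6. append(d, 2)  ⇒  FFFFFFF...  {a→[0]; d→[1, 2, 3, 4, 5, 6]}
  7. unlink(a)  ⇒  .FFFFFF...  {d→[1, 2, 3, 4, 5, 6]}

bitmap = .FFFFFF...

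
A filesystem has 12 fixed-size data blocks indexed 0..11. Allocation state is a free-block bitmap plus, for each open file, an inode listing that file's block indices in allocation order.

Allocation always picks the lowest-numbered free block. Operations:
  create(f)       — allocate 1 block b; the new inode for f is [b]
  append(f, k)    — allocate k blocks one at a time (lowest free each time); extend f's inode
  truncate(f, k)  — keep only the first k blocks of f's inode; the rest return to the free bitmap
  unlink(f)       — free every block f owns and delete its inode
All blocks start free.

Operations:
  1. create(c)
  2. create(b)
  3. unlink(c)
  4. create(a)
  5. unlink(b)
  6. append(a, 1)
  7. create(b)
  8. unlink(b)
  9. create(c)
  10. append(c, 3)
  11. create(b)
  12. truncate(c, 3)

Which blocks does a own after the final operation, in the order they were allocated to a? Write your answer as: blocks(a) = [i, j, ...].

[1] create(c) — c=0 (map F...........)
[2] create(b) — b=1 c=0 (map FF..........)
[3] unlink(c) — b=1 (map .F..........)
[4] create(a) — a=0 b=1 (map FF..........)
[5] unlink(b) — a=0 (map F...........)
[6] append(a, 1) — a=0,1 (map FF..........)
[7] create(b) — a=0,1 b=2 (map FFF.........)
[8] unlink(b) — a=0,1 (map FF..........)
[9] create(c) — a=0,1 c=2 (map FFF.........)
[10] append(c, 3) — a=0,1 c=2,3,4,5 (map FFFFFF......)
[11] create(b) — a=0,1 b=6 c=2,3,4,5 (map FFFFFFF.....)
[12] truncate(c, 3) — a=0,1 b=6 c=2,3,4 (map FFFFF.F.....)

blocks(a) = [0, 1]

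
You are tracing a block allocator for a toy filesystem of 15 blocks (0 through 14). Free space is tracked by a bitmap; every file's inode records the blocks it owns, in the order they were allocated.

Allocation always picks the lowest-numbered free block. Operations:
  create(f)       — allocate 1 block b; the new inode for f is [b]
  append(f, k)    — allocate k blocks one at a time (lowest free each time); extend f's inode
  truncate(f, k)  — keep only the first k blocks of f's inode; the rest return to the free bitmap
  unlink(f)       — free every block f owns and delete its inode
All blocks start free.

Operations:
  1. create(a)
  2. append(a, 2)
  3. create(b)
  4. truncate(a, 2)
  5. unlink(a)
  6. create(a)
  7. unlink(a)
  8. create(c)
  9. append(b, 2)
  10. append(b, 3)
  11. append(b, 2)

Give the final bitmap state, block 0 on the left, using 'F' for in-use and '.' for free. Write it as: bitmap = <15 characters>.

after create(a) → a:[0]  free=[F..............]
after append(a, 2) → a:[0, 1, 2]  free=[FFF............]
after create(b) → a:[0, 1, 2], b:[3]  free=[FFFF...........]
after truncate(a, 2) → a:[0, 1], b:[3]  free=[FF.F...........]
after unlink(a) → b:[3]  free=[...F...........]
after create(a) → a:[0], b:[3]  free=[F..F...........]
after unlink(a) → b:[3]  free=[...F...........]
after create(c) → b:[3], c:[0]  free=[F..F...........]
after append(b, 2) → b:[3, 1, 2], c:[0]  free=[FFFF...........]
after append(b, 3) → b:[3, 1, 2, 4, 5, 6], c:[0]  free=[FFFFFFF........]
after append(b, 2) → b:[3, 1, 2, 4, 5, 6, 7, 8], c:[0]  free=[FFFFFFFFF......]

bitmap = FFFFFFFFF......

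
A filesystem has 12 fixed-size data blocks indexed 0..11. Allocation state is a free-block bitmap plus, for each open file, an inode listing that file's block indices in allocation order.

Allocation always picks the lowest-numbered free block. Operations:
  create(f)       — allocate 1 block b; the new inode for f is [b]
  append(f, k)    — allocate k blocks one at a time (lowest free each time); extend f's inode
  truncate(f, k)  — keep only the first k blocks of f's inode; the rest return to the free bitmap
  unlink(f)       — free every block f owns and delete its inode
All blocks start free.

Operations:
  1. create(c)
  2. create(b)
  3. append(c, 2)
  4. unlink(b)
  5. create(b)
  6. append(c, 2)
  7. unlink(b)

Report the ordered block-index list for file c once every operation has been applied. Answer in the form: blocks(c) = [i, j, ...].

  1. create(c)  ⇒  F...........  {c→[0]}
  2. create(b)  ⇒  FF..........  {b→[1]; c→[0]}
  3. append(c, 2)  ⇒  FFFF........  {b→[1]; c→[0, 2, 3]}
  4. unlink(b)  ⇒  F.FF........  {c→[0, 2, 3]}
  5. create(b)  ⇒  FFFF........  {b→[1]; c→[0, 2, 3]}
  6. append(c, 2)  ⇒  FFFFFF......  {b→[1]; c→[0, 2, 3, 4, 5]}
  7. unlink(b)  ⇒  F.FFFF......  {c→[0, 2, 3, 4, 5]}

blocks(c) = [0, 2, 3, 4, 5]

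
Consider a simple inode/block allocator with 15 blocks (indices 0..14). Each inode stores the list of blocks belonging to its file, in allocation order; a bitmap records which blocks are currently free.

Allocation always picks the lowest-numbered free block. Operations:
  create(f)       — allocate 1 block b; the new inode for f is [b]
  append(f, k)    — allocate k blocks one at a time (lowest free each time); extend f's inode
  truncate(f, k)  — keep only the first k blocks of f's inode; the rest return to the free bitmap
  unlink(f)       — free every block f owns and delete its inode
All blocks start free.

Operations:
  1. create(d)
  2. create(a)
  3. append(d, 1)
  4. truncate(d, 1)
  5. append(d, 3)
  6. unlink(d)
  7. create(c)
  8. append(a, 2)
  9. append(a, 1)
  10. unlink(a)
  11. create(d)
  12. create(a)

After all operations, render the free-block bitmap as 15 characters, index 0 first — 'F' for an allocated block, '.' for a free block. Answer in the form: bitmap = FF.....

after create(d) → d:[0]  free=[F..............]
after create(a) → a:[1], d:[0]  free=[FF.............]
after append(d, 1) → a:[1], d:[0, 2]  free=[FFF............]
after truncate(d, 1) → a:[1], d:[0]  free=[FF.............]
after append(d, 3) → a:[1], d:[0, 2, 3, 4]  free=[FFFFF..........]
after unlink(d) → a:[1]  free=[.F.............]
after create(c) → a:[1], c:[0]  free=[FF.............]
after append(a, 2) → a:[1, 2, 3], c:[0]  free=[FFFF...........]
after append(a, 1) → a:[1, 2, 3, 4], c:[0]  free=[FFFFF..........]
after unlink(a) → c:[0]  free=[F..............]
after create(d) → c:[0], d:[1]  free=[FF.............]
after create(a) → a:[2], c:[0], d:[1]  free=[FFF............]

bitmap = FFF............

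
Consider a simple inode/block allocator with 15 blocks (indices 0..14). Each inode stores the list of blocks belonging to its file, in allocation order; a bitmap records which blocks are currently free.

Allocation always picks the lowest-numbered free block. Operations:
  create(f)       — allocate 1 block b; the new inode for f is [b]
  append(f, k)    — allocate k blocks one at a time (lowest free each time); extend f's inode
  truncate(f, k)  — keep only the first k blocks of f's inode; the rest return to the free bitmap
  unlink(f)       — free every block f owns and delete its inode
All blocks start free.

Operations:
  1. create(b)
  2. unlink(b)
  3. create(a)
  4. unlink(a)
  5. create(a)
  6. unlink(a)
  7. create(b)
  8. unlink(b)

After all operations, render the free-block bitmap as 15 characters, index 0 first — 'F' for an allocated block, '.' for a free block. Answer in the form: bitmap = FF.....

  1. create(b)  ⇒  F..............  {b→[0]}
  2. unlink(b)  ⇒  ...............  {}
  3. create(a)  ⇒  F..............  {a→[0]}
  4. unlink(a)  ⇒  ...............  {}
  5. create(a)  ⇒  F..............  {a→[0]}
  6. unlink(a)  ⇒  ...............  {}
  7. create(b)  ⇒  F..............  {b→[0]}
  8. unlink(b)  ⇒  ...............  {}

bitmap = ...............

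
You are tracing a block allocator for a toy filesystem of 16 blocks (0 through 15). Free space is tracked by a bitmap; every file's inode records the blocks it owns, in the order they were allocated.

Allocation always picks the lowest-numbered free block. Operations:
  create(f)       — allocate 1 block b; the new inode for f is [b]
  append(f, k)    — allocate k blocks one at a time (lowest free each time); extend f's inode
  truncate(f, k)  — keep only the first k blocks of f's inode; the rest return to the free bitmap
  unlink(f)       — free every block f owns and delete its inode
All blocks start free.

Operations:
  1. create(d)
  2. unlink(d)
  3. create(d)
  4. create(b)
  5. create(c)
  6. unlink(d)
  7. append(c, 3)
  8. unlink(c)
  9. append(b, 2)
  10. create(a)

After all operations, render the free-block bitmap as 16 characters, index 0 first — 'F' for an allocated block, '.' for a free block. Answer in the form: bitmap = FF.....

  1. create(d)  ⇒  F...............  {d→[0]}
  2. unlink(d)  ⇒  ................  {}
  3. create(d)  ⇒  F...............  {d→[0]}
  4. create(b)  ⇒  FF..............  {b→[1]; d→[0]}
  5. create(c)  ⇒  FFF.............  {b→[1]; c→[2]; d→[0]}
  6. unlink(d)  ⇒  .FF.............  {b→[1]; c→[2]}
  7. append(c, 3)  ⇒  FFFFF...........  {b→[1]; c→[2, 0, 3, 4]}
  8. unlink(c)  ⇒  .F..............  {b→[1]}
  9. append(b, 2)  ⇒  FFF.............  {b→[1, 0, 2]}
  10. create(a)  ⇒  FFFF............  {a→[3]; b→[1, 0, 2]}

bitmap = FFFF............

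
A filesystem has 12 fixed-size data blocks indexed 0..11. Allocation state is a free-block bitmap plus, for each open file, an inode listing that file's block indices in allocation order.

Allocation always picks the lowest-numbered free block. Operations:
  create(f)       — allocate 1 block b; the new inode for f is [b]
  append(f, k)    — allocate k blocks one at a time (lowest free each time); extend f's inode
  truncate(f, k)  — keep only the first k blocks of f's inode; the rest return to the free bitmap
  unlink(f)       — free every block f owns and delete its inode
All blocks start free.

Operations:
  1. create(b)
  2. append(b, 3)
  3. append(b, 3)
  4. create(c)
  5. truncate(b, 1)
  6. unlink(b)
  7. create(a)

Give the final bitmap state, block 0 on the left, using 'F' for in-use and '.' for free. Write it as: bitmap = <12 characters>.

bitmap = F......F....

[1] create(b) — b=0 (map F...........)
[2] append(b, 3) — b=0,1,2,3 (map FFFF........)
[3] append(b, 3) — b=0,1,2,3,4,5,6 (map FFFFFFF.....)
[4] create(c) — b=0,1,2,3,4,5,6 c=7 (map FFFFFFFF....)
[5] truncate(b, 1) — b=0 c=7 (map F......F....)
[6] unlink(b) — c=7 (map .......F....)
[7] create(a) — a=0 c=7 (map F......F....)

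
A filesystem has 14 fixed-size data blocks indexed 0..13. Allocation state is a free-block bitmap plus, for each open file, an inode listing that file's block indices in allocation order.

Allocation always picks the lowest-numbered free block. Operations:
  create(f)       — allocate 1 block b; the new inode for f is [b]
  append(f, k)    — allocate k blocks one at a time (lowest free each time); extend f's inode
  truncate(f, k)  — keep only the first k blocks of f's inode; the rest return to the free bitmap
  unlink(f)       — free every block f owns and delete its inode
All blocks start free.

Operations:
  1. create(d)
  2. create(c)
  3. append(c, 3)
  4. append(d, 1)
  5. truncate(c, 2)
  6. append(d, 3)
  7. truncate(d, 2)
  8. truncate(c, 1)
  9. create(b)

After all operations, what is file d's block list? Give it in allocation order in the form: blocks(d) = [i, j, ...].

blocks(d) = [0, 5]

create(d): bitmap=F............. | d=[0]
create(c): bitmap=FF............ | c=[1] d=[0]
append(c, 3): bitmap=FFFFF......... | c=[1, 2, 3, 4] d=[0]
append(d, 1): bitmap=FFFFFF........ | c=[1, 2, 3, 4] d=[0, 5]
truncate(c, 2): bitmap=FFF..F........ | c=[1, 2] d=[0, 5]
append(d, 3): bitmap=FFFFFFF....... | c=[1, 2] d=[0, 5, 3, 4, 6]
truncate(d, 2): bitmap=FFF..F........ | c=[1, 2] d=[0, 5]
truncate(c, 1): bitmap=FF...F........ | c=[1] d=[0, 5]
create(b): bitmap=FFF..F........ | b=[2] c=[1] d=[0, 5]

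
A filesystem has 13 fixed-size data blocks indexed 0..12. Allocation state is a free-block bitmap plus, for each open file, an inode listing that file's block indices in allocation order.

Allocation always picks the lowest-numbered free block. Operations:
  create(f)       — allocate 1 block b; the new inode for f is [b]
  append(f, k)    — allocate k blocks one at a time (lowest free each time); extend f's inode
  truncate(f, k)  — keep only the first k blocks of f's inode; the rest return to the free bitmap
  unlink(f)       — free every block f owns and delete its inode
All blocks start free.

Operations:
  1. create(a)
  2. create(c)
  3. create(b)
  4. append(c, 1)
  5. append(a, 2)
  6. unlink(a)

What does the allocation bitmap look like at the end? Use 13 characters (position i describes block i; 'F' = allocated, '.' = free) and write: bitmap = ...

  1. create(a)  ⇒  F............  {a→[0]}
  2. create(c)  ⇒  FF...........  {a→[0]; c→[1]}
  3. create(b)  ⇒  FFF..........  {a→[0]; b→[2]; c→[1]}
  4. append(c, 1)  ⇒  FFFF.........  {a→[0]; b→[2]; c→[1, 3]}
  5. append(a, 2)  ⇒  FFFFFF.......  {a→[0, 4, 5]; b→[2]; c→[1, 3]}
  6. unlink(a)  ⇒  .FFF.........  {b→[2]; c→[1, 3]}

bitmap = .FFF.........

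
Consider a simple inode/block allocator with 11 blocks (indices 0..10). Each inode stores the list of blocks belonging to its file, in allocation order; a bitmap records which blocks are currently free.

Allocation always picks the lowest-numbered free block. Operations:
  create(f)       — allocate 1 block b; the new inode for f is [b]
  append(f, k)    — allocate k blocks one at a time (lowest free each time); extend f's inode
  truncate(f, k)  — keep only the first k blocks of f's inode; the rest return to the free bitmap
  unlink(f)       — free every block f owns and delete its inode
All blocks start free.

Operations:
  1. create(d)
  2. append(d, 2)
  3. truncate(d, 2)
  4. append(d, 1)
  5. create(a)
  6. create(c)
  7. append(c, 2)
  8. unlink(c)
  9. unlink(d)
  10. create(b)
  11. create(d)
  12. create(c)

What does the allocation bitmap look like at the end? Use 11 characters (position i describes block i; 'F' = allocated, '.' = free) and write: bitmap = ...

  1. create(d)  ⇒  F..........  {d→[0]}
  2. append(d, 2)  ⇒  FFF........  {d→[0, 1, 2]}
  3. truncate(d, 2)  ⇒  FF.........  {d→[0, 1]}
  4. append(d, 1)  ⇒  FFF........  {d→[0, 1, 2]}
  5. create(a)  ⇒  FFFF.......  {a→[3]; d→[0, 1, 2]}
  6. create(c)  ⇒  FFFFF......  {a→[3]; c→[4]; d→[0, 1, 2]}
  7. append(c, 2)  ⇒  FFFFFFF....  {a→[3]; c→[4, 5, 6]; d→[0, 1, 2]}
  8. unlink(c)  ⇒  FFFF.......  {a→[3]; d→[0, 1, 2]}
  9. unlink(d)  ⇒  ...F.......  {a→[3]}
  10. create(b)  ⇒  F..F.......  {a→[3]; b→[0]}
  11. create(d)  ⇒  FF.F.......  {a→[3]; b→[0]; d→[1]}
  12. create(c)  ⇒  FFFF.......  {a→[3]; b→[0]; c→[2]; d→[1]}

bitmap = FFFF.......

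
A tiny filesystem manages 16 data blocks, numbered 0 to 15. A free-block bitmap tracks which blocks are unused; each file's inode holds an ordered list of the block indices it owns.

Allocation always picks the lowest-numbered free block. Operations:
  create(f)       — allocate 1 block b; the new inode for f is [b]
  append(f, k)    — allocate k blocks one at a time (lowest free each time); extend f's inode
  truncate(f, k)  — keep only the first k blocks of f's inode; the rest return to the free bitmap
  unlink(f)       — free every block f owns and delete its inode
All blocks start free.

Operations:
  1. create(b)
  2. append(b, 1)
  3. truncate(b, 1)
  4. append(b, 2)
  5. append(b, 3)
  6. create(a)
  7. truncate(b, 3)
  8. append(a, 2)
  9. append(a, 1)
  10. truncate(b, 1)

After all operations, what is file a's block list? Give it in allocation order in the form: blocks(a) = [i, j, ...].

blocks(a) = [6, 3, 4, 5]

create(b): bitmap=F............... | b=[0]
append(b, 1): bitmap=FF.............. | b=[0, 1]
truncate(b, 1): bitmap=F............... | b=[0]
append(b, 2): bitmap=FFF............. | b=[0, 1, 2]
append(b, 3): bitmap=FFFFFF.......... | b=[0, 1, 2, 3, 4, 5]
create(a): bitmap=FFFFFFF......... | a=[6] b=[0, 1, 2, 3, 4, 5]
truncate(b, 3): bitmap=FFF...F......... | a=[6] b=[0, 1, 2]
append(a, 2): bitmap=FFFFF.F......... | a=[6, 3, 4] b=[0, 1, 2]
append(a, 1): bitmap=FFFFFFF......... | a=[6, 3, 4, 5] b=[0, 1, 2]
truncate(b, 1): bitmap=F..FFFF......... | a=[6, 3, 4, 5] b=[0]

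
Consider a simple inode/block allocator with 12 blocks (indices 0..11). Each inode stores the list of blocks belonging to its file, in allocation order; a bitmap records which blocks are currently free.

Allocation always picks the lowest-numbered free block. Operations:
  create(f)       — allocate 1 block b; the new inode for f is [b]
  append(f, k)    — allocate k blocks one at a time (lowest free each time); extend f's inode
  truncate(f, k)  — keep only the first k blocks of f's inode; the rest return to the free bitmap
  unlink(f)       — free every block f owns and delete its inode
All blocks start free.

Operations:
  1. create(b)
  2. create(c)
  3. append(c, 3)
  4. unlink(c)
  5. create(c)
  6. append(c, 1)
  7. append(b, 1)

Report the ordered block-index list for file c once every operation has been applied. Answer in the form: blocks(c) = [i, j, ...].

create(b): bitmap=F........... | b=[0]
create(c): bitmap=FF.......... | b=[0] c=[1]
append(c, 3): bitmap=FFFFF....... | b=[0] c=[1, 2, 3, 4]
unlink(c): bitmap=F........... | b=[0]
create(c): bitmap=FF.......... | b=[0] c=[1]
append(c, 1): bitmap=FFF......... | b=[0] c=[1, 2]
append(b, 1): bitmap=FFFF........ | b=[0, 3] c=[1, 2]

blocks(c) = [1, 2]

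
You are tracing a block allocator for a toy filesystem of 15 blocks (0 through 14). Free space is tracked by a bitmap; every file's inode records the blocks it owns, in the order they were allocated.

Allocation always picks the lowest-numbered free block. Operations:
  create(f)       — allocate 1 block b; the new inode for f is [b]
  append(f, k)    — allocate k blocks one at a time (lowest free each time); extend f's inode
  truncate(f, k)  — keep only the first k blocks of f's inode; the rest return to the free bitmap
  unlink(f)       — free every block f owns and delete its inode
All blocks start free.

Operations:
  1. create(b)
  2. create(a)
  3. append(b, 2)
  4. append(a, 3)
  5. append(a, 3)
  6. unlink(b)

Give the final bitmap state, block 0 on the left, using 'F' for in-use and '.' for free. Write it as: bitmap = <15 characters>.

bitmap = .F..FFFFFF.....

after create(b) → b:[0]  free=[F..............]
after create(a) → a:[1], b:[0]  free=[FF.............]
after append(b, 2) → a:[1], b:[0, 2, 3]  free=[FFFF...........]
after append(a, 3) → a:[1, 4, 5, 6], b:[0, 2, 3]  free=[FFFFFFF........]
after append(a, 3) → a:[1, 4, 5, 6, 7, 8, 9], b:[0, 2, 3]  free=[FFFFFFFFFF.....]
after unlink(b) → a:[1, 4, 5, 6, 7, 8, 9]  free=[.F..FFFFFF.....]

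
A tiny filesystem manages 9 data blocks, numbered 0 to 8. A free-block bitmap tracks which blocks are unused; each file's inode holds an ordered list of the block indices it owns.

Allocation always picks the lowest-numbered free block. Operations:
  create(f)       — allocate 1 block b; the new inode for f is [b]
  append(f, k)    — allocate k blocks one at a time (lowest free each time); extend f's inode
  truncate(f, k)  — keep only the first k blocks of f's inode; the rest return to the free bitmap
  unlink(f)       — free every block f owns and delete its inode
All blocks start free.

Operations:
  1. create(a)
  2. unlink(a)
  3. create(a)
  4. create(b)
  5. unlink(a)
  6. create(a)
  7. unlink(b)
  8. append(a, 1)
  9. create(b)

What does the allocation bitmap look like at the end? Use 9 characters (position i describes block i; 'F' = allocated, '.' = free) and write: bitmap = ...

bitmap = FFF......

  1. create(a)  ⇒  F........  {a→[0]}
  2. unlink(a)  ⇒  .........  {}
  3. create(a)  ⇒  F........  {a→[0]}
  4. create(b)  ⇒  FF.......  {a→[0]; b→[1]}
  5. unlink(a)  ⇒  .F.......  {b→[1]}
  6. create(a)  ⇒  FF.......  {a→[0]; b→[1]}
  7. unlink(b)  ⇒  F........  {a→[0]}
  8. append(a, 1)  ⇒  FF.......  {a→[0, 1]}
  9. create(b)  ⇒  FFF......  {a→[0, 1]; b→[2]}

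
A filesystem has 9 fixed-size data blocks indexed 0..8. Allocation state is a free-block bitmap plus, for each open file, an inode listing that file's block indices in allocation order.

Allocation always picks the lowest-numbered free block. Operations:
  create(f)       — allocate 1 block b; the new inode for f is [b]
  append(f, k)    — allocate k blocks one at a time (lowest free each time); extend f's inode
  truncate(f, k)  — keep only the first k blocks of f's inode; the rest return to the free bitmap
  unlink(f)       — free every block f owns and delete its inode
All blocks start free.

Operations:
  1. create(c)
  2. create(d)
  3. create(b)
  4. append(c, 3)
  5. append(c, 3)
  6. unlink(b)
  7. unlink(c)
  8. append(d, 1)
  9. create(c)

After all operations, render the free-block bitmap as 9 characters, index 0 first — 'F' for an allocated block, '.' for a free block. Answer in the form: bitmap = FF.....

bitmap = FFF......

create(c): bitmap=F........ | c=[0]
create(d): bitmap=FF....... | c=[0] d=[1]
create(b): bitmap=FFF...... | b=[2] c=[0] d=[1]
append(c, 3): bitmap=FFFFFF... | b=[2] c=[0, 3, 4, 5] d=[1]
append(c, 3): bitmap=FFFFFFFFF | b=[2] c=[0, 3, 4, 5, 6, 7, 8] d=[1]
unlink(b): bitmap=FF.FFFFFF | c=[0, 3, 4, 5, 6, 7, 8] d=[1]
unlink(c): bitmap=.F....... | d=[1]
append(d, 1): bitmap=FF....... | d=[1, 0]
create(c): bitmap=FFF...... | c=[2] d=[1, 0]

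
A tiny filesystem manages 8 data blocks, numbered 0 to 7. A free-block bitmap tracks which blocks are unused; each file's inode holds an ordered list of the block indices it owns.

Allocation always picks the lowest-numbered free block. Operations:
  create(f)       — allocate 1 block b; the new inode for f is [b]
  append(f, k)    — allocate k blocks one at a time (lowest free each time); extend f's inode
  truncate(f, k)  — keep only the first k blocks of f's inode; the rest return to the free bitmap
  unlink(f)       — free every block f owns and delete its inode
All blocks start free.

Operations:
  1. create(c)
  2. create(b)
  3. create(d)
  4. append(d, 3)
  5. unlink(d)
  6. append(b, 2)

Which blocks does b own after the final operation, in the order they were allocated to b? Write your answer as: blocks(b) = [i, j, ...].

blocks(b) = [1, 2, 3]

  1. create(c)  ⇒  F.......  {c→[0]}
  2. create(b)  ⇒  FF......  {b→[1]; c→[0]}
  3. create(d)  ⇒  FFF.....  {b→[1]; c→[0]; d→[2]}
  4. append(d, 3)  ⇒  FFFFFF..  {b→[1]; c→[0]; d→[2, 3, 4, 5]}
  5. unlink(d)  ⇒  FF......  {b→[1]; c→[0]}
  6. append(b, 2)  ⇒  FFFF....  {b→[1, 2, 3]; c→[0]}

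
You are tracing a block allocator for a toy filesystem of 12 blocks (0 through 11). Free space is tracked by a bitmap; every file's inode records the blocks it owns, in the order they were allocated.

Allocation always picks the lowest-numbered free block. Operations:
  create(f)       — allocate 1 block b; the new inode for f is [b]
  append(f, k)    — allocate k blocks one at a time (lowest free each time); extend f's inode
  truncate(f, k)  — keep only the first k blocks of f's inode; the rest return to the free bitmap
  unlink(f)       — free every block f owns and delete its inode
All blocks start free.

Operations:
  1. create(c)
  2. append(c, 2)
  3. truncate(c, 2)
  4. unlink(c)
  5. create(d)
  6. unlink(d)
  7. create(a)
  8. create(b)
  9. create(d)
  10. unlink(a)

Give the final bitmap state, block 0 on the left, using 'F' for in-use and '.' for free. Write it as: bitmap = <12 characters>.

[1] create(c) — c=0 (map F...........)
[2] append(c, 2) — c=0,1,2 (map FFF.........)
[3] truncate(c, 2) — c=0,1 (map FF..........)
[4] unlink(c) —  (map ............)
[5] create(d) — d=0 (map F...........)
[6] unlink(d) —  (map ............)
[7] create(a) — a=0 (map F...........)
[8] create(b) — a=0 b=1 (map FF..........)
[9] create(d) — a=0 b=1 d=2 (map FFF.........)
[10] unlink(a) — b=1 d=2 (map .FF.........)

bitmap = .FF.........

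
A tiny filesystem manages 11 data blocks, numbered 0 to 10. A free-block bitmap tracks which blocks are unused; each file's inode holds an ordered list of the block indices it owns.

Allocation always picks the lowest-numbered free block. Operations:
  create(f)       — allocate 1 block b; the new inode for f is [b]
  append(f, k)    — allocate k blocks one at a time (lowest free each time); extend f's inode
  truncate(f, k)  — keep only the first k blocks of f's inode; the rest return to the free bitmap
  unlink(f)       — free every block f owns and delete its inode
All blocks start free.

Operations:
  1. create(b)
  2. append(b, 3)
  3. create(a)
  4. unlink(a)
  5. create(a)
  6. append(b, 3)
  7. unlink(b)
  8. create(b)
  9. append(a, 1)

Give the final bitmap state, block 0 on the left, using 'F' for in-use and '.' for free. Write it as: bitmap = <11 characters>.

  1. create(b)  ⇒  F..........  {b→[0]}
  2. append(b, 3)  ⇒  FFFF.......  {b→[0, 1, 2, 3]}
  3. create(a)  ⇒  FFFFF......  {a→[4]; b→[0, 1, 2, 3]}
  4. unlink(a)  ⇒  FFFF.......  {b→[0, 1, 2, 3]}
  5. create(a)  ⇒  FFFFF......  {a→[4]; b→[0, 1, 2, 3]}
  6. append(b, 3)  ⇒  FFFFFFFF...  {a→[4]; b→[0, 1, 2, 3, 5, 6, 7]}
  7. unlink(b)  ⇒  ....F......  {a→[4]}
  8. create(b)  ⇒  F...F......  {a→[4]; b→[0]}
  9. append(a, 1)  ⇒  FF..F......  {a→[4, 1]; b→[0]}

bitmap = FF..F......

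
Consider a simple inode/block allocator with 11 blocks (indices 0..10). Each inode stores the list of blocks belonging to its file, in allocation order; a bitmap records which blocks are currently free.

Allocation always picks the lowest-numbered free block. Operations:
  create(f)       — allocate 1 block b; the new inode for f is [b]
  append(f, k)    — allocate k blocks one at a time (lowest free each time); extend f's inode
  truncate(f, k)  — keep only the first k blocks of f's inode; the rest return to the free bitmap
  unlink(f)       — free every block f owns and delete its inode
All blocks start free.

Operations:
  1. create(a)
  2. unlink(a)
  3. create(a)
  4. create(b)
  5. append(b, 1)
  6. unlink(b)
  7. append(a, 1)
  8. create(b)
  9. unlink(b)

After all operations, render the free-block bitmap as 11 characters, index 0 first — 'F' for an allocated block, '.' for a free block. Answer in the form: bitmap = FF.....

create(a): bitmap=F.......... | a=[0]
unlink(a): bitmap=........... | 
create(a): bitmap=F.......... | a=[0]
create(b): bitmap=FF......... | a=[0] b=[1]
append(b, 1): bitmap=FFF........ | a=[0] b=[1, 2]
unlink(b): bitmap=F.......... | a=[0]
append(a, 1): bitmap=FF......... | a=[0, 1]
create(b): bitmap=FFF........ | a=[0, 1] b=[2]
unlink(b): bitmap=FF......... | a=[0, 1]

bitmap = FF.........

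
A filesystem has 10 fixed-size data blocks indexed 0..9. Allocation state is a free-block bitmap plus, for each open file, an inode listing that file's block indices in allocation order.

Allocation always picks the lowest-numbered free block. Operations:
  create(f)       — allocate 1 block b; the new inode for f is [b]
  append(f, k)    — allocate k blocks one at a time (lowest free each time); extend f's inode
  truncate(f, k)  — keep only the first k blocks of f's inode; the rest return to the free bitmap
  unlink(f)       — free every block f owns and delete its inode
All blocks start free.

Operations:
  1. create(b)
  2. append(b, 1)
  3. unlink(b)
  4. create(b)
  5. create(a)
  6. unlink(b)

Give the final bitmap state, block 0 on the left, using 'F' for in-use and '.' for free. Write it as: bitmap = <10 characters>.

bitmap = .F........

after create(b) → b:[0]  free=[F.........]
after append(b, 1) → b:[0, 1]  free=[FF........]
after unlink(b) →   free=[..........]
after create(b) → b:[0]  free=[F.........]
after create(a) → a:[1], b:[0]  free=[FF........]
after unlink(b) → a:[1]  free=[.F........]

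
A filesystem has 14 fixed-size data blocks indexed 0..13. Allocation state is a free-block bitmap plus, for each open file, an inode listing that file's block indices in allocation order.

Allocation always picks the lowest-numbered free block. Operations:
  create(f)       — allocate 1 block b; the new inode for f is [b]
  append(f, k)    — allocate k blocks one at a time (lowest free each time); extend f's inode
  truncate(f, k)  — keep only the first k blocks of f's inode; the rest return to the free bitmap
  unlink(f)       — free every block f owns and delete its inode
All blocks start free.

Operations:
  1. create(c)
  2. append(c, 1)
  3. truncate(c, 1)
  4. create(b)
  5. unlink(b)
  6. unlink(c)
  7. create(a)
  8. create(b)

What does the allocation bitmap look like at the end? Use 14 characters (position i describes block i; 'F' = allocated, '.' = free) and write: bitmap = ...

after create(c) → c:[0]  free=[F.............]
after append(c, 1) → c:[0, 1]  free=[FF............]
after truncate(c, 1) → c:[0]  free=[F.............]
after create(b) → b:[1], c:[0]  free=[FF............]
after unlink(b) → c:[0]  free=[F.............]
after unlink(c) →   free=[..............]
after create(a) → a:[0]  free=[F.............]
after create(b) → a:[0], b:[1]  free=[FF............]

bitmap = FF............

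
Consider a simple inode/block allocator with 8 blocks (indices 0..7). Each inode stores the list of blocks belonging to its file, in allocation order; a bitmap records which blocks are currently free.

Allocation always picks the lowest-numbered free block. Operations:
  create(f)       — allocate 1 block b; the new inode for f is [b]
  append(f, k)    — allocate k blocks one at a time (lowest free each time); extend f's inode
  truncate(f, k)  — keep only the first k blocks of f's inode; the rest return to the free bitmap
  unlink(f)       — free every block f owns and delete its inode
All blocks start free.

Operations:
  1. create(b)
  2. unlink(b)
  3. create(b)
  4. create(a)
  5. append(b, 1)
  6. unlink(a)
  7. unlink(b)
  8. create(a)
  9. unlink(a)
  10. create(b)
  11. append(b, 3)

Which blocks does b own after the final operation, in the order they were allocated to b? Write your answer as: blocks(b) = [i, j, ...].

after create(b) → b:[0]  free=[F.......]
after unlink(b) →   free=[........]
after create(b) → b:[0]  free=[F.......]
after create(a) → a:[1], b:[0]  free=[FF......]
after append(b, 1) → a:[1], b:[0, 2]  free=[FFF.....]
after unlink(a) → b:[0, 2]  free=[F.F.....]
after unlink(b) →   free=[........]
after create(a) → a:[0]  free=[F.......]
after unlink(a) →   free=[........]
after create(b) → b:[0]  free=[F.......]
after append(b, 3) → b:[0, 1, 2, 3]  free=[FFFF....]

blocks(b) = [0, 1, 2, 3]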